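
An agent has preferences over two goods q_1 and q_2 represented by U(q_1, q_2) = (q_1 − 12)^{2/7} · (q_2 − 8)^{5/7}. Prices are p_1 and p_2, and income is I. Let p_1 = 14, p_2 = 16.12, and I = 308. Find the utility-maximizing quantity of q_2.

q_2* = 8.4892

Let q_1' = q_1−12, q_2' = q_2−8. MRS = (2/5)·q_2'/q_1' = p_1/p_2.
Substituting into the budget: q_1* = 12 + 2/7·(I − 12·p_1 − 8·p_2)/p_1, and q_2* = 8 + 5/7·(…)/p_2.
Discretionary income = 308 − 12·14 − 8·16.12 = 11.04; q_2* = 8 + 5/7·11.04/16.12 = 8.4892.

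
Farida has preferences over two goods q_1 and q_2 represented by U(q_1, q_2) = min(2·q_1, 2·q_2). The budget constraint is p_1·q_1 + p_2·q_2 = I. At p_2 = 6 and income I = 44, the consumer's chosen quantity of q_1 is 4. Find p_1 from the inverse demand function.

With perfect complements, no substitution: consume in ratio q_1:q_2 = 2:2.
Budget: p_1·q_1 + p_2·q_1 = I, so (2·p_1 + 2·p_2)·q_1 = 2·I.
Demand: q_1*(p_1,p_2,I) = 2·I/(2·p_1 + 2·p_2), q_2* = 2·I/(2·p_1 + 2·p_2).
Set q_1* = 4 in the demand function and solve for p_1: p_1 = 5.

p_1 = 5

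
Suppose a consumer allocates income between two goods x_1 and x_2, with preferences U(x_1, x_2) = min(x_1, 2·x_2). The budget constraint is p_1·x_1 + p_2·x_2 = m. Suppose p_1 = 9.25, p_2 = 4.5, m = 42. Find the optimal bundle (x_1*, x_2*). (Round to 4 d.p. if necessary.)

x_1* = 3.6522, x_2* = 1.8261

With perfect complements, no substitution: consume in ratio x_1:x_2 = 2:1.
Budget: p_1·x_1 + p_2·(1/2)·x_1 = m, so (2·p_1 + p_2)·x_1 = 2·m.
Demand: x_1*(p_1,p_2,m) = 2·m/(2·p_1 + p_2), x_2* = m/(2·p_1 + p_2).
Here 2·9.25 + 4.5 = 23, giving x_1* = 3.6522 and x_2* = 1.8261.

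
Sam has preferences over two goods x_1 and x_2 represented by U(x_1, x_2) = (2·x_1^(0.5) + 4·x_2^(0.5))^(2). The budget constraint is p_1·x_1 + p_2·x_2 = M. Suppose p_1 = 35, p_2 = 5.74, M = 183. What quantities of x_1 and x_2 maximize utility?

x_1* = 0.2059, x_2* = 30.6259

MRS = MU_x_1/MU_x_2 = (1/2)·(x_2/x_1)^(0.5). Set equal to p_1/p_2.
Hence x_2/x_1 = (2·p_1/p_2)^(1/(0.5)), i.e. raised to the 2 power.
With the ratio pinned down, the budget gives x_1* = M/(p_1 + p_2·(x_2/x_1)) and x_2* = (x_2/x_1)·x_1*.
Numerically x_2/x_1 = 148.720999, so x_1* = 183/(35 + 5.74·148.720999) = 0.2059 and x_2* = 148.720999·0.2059 = 30.6259.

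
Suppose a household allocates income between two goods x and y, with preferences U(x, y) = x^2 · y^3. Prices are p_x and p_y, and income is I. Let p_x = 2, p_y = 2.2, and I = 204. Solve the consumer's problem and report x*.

Demand: x*(p_x,p_y,I) = 0.4·I/p_x and y* = 0.6·I/p_y.
At p_x=2, p_y=2.2, I=204: x* = 0.4·204/2 = 40.8.

x* = 40.8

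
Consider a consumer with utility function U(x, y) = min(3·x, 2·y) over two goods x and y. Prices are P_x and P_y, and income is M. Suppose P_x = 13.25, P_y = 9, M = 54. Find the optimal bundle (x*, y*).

x* = 2.0187, y* = 3.028

With perfect complements, no substitution: consume in ratio x:y = 2:3.
Budget: P_x·x + P_y·(3/2)·x = M, so (2·P_x + 3·P_y)·x = 2·M.
Demand: x*(P_x,P_y,M) = 2·M/(2·P_x + 3·P_y), y* = 3·M/(2·P_x + 3·P_y).
Here 2·13.25 + 3·9 = 53.5, giving x* = 2.0187 and y* = 3.028.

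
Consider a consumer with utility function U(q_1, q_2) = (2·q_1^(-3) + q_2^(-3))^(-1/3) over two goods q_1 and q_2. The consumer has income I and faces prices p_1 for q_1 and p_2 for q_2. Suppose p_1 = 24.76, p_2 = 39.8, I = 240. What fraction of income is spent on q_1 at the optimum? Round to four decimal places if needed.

share on q_1 = 0.4545

MU_q_1 ∝ 2·q_1^(-4), MU_q_2 ∝ q_2^(-4), so MRS = 2·(q_2/q_1)^(4) = p_1/p_2.
Hence q_2/q_1 = ((1/2)·p_1/p_2)^(1/(4)), i.e. raised to the 0.25 power.
With the ratio pinned down, the budget gives q_1* = I/(p_1 + p_2·(q_2/q_1)) and q_2* = (q_2/q_1)·q_1*.
Numerically q_2/q_1 = 0.746809, so q_1* = 240/(24.76 + 39.8·0.746809) = 4.405 and q_2* = 0.746809·4.405 = 3.2897.
Expenditure on q_1: 24.76·4.405 = 109.0689; share = 0.4545.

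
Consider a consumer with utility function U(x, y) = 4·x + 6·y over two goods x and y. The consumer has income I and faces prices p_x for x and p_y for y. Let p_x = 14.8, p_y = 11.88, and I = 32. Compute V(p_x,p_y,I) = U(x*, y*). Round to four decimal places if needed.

Perfect substitutes: compare marginal utility per dollar. 4/p_x vs 6/p_y → 0.2703 vs 0.5051.
y gives more utility per dollar, so spend all income on y: y* = I/p_y, x* = 0.
Numerically: x* = 0, y* = 2.6936.
Utility at the optimum: U(0, 2.6936) = 16.1616.

V = 16.1616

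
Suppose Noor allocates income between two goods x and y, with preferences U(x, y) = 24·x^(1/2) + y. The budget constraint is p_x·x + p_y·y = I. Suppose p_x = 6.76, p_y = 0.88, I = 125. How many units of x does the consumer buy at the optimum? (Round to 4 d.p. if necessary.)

Set MRS = p_x/p_y: 12·x^(−1/2) = p_x/p_y.
Thus x* = (12·p_y/p_x)² — independent of I — with the rest of income spent on y.
Plugging in: x* = (12·0.88/6.76)² = 2.4403.

x* = 2.4403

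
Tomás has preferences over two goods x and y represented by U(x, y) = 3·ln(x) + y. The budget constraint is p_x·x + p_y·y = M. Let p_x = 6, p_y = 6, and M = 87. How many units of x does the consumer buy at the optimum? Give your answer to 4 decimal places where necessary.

x* = 3

MU_x = 3/x, MU_y = 1. Tangency: 3/x = p_x/p_y.
So x*(p_x,p_y) = 3·p_y/p_x, independent of income; and y* = (M − 3·p_y)/p_y.
At the given prices: x* = 3·6/6 = 3.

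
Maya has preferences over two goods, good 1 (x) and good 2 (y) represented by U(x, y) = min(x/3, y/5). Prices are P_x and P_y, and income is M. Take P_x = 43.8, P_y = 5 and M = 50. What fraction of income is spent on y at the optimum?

Demand: x*(P_x,P_y,M) = 3·M/(3·P_x + 5·P_y), y* = 5·M/(3·P_x + 5·P_y).
Here 3·43.8 + 5·5 = 156.4, giving x* = 0.9591 and y* = 1.5985.
Expenditure on y: 5·1.5985 = 7.9923; share = 0.1598.

share on y = 0.1598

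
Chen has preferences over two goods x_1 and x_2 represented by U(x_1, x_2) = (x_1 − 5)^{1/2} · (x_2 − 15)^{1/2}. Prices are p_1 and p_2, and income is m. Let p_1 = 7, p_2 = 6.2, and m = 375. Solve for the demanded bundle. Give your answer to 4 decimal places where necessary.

x_1* = 22.6429, x_2* = 34.9194

MRS = (x_2−15)/(x_1−5). Tangency with p_1/p_2 gives x_2−15 = (p_1/p_2)·(x_1−5).
After buying the subsistence bundle (5, 15), a share 0.5 of the remaining income goes to x_1: x_1* = 5 + 0.5·(m − 5p_1 − 15p_2)/p_1.
Discretionary income = 375 − 5·7 − 15·6.2 = 247; x_1* = 5 + 0.5·247/7 = 22.6429; x_2* = 15 + 0.5·247/6.2 = 34.9194.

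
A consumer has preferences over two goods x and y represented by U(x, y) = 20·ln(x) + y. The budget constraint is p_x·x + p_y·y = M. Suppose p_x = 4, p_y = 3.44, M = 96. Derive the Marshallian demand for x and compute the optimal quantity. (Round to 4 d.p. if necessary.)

x* = 17.2

Set MRS = p_x/p_y: (20/x)/1 = p_x/p_y.
So x*(p_x,p_y) = 20·p_y/p_x, independent of income; and y* = (M − 20·p_y)/p_y.
At the given prices: x* = 20·3.44/4 = 17.2.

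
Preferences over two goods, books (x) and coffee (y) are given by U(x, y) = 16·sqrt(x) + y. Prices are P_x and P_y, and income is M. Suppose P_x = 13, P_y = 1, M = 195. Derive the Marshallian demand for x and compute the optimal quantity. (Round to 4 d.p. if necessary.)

Set MRS = P_x/P_y: 8·x^(−1/2) = P_x/P_y.
Thus x* = (8·P_y/P_x)² — independent of M — with the rest of income spent on y.
Plugging in: x* = (8·1/13)² = 0.3787.

x* = 0.3787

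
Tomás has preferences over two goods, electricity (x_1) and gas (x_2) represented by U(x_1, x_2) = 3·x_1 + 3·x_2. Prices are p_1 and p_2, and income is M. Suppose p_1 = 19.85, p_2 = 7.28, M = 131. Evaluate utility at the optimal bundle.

V = 53.9835

Perfect substitutes: compare marginal utility per dollar. 3/p_1 vs 3/p_2 → 0.1511 vs 0.4121.
x_2 gives more utility per dollar, so spend all income on x_2: x_2* = M/p_2, x_1* = 0.
Numerically: x_1* = 0, x_2* = 17.9945.
Utility at the optimum: U(0, 17.9945) = 53.9835.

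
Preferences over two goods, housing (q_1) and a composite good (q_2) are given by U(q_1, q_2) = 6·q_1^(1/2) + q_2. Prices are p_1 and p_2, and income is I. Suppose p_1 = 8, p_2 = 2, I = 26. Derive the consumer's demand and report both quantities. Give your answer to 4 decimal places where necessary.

q_1* = 0.5625, q_2* = 10.75

MU_q_1 = 3/√q_1, MU_q_2 = 1. Tangency: 3/√q_1 = p_1/p_2.
Thus q_1* = (3·p_2/p_1)² — independent of I — with the rest of income spent on q_2.
Plugging in: q_1* = (3·2/8)² = 0.5625, q_2* = 10.75.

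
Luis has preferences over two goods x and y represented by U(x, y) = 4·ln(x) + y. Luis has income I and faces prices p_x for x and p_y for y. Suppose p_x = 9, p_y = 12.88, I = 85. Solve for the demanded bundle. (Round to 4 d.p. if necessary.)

MU_x = 4/x, MU_y = 1. Tangency: 4/x = p_x/p_y.
So x*(p_x,p_y) = 4·p_y/p_x, independent of income; and y* = (I − 4·p_y)/p_y.
At the given prices: x* = 4·12.88/9 = 5.7244, and y* = 2.5994.

x* = 5.7244, y* = 2.5994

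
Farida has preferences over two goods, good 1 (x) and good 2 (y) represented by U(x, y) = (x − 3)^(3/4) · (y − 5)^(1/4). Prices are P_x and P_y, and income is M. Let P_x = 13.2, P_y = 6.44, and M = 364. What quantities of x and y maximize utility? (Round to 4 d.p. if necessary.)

x* = 19.6023, y* = 16.3432

MRS = 3·(y−5)/(x−3). Tangency with P_x/P_y gives y−5 = (1/3)·(P_x/P_y)·(x−3).
Substituting into the budget: x* = 3 + 0.75·(M − 3·P_x − 5·P_y)/P_x, and y* = 5 + 0.25·(…)/P_y.
Discretionary income = 364 − 3·13.2 − 5·6.44 = 292.2; x* = 3 + 0.75·292.2/13.2 = 19.6023; y* = 5 + 0.25·292.2/6.44 = 16.3432.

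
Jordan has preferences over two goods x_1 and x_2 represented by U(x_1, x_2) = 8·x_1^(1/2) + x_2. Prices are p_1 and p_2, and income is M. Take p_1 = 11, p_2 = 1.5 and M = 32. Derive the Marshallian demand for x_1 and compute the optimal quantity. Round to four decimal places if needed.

x_1* = 0.2975

Plugging in: x_1* = (4·1.5/11)² = 0.2975.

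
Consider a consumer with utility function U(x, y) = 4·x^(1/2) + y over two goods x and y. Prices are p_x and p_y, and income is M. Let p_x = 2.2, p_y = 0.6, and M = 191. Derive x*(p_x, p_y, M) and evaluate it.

x* = 0.2975

Utility is quasi-linear in y; the FOC for x is 2/√x = p_x/p_y.
Solve: √x = 2·p_y/p_x, so x*(p_x,p_y) = (2·p_y/p_x)², and y* = (M − p_x·x*)/p_y.
Plugging in: x* = (2·0.6/2.2)² = 0.2975.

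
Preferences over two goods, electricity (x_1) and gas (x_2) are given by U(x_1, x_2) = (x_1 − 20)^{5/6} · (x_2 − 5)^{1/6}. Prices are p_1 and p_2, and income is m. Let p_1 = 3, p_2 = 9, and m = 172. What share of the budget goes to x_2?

share on x_2 = 0.3266

Substituting into the budget: x_1* = 20 + 5/6·(m − 20·p_1 − 5·p_2)/p_1, and x_2* = 5 + 1/6·(…)/p_2.
Discretionary income = 172 − 20·3 − 5·9 = 67; x_1* = 20 + 5/6·67/3 = 38.6111; x_2* = 5 + 1/6·67/9 = 6.2407.
Expenditure on x_2: 9·6.2407 = 56.1667; share = 0.3266.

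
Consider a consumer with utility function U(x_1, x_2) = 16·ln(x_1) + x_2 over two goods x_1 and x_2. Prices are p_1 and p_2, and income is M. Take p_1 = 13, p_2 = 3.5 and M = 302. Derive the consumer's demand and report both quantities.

x_1* = 4.3077, x_2* = 70.2857

Set MRS = p_1/p_2: (16/x_1)/1 = p_1/p_2.
So x_1*(p_1,p_2) = 16·p_2/p_1, independent of income; and x_2* = (M − 16·p_2)/p_2.
At the given prices: x_1* = 16·3.5/13 = 4.3077, and x_2* = 70.2857.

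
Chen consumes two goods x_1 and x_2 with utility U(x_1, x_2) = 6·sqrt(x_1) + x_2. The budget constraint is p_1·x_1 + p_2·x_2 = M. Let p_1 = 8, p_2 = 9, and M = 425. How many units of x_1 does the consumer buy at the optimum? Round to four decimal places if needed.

MU_x_1 = 3/√x_1, MU_x_2 = 1. Tangency: 3/√x_1 = p_1/p_2.
Thus x_1* = (3·p_2/p_1)² — independent of M — with the rest of income spent on x_2.
Plugging in: x_1* = (3·9/8)² = 11.3906.

x_1* = 11.3906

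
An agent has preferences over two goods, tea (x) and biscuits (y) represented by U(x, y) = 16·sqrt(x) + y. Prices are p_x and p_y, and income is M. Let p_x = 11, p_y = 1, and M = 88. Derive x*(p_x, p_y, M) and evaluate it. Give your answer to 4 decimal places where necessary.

x* = 0.5289

Solve: √x = 8·p_y/p_x, so x*(p_x,p_y) = (8·p_y/p_x)², and y* = (M − p_x·x*)/p_y.
Plugging in: x* = (8·1/11)² = 0.5289.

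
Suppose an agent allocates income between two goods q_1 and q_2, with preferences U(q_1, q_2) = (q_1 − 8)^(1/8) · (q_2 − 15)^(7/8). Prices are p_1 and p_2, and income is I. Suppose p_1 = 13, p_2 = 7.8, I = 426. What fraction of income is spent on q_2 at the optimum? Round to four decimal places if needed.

MRS = (1/7)·(q_2−15)/(q_1−8). Tangency with p_1/p_2 gives q_2−15 = 7·(p_1/p_2)·(q_1−8).
After buying the subsistence bundle (8, 15), a share 0.125 of the remaining income goes to q_1: q_1* = 8 + 0.125·(I − 8p_1 − 15p_2)/p_1.
Discretionary income = 426 − 8·13 − 15·7.8 = 205; q_1* = 8 + 0.125·205/13 = 9.9712; q_2* = 15 + 0.875·205/7.8 = 37.9968.
Expenditure on q_2: 7.8·37.9968 = 296.375; share = 0.6957.

share on q_2 = 0.6957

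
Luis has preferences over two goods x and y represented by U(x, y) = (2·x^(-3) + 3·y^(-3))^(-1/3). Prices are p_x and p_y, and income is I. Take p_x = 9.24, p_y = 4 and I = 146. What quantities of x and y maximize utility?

MU_x ∝ 2·x^(-4), MU_y ∝ 3·y^(-4), so MRS = (2/3)·(y/x)^(4) = p_x/p_y.
Solve for the ratio: y/x = [(3/2)·p_x/p_y]^(0.25).
Substitute y = (y/x)·x into the budget: x* = I/(p_x + p_y·(y/x)).
Numerically y/x = 1.36435, so x* = 146/(9.24 + 4·1.36435) = 9.9337 and y* = 1.36435·9.9337 = 13.5531.

x* = 9.9337, y* = 13.5531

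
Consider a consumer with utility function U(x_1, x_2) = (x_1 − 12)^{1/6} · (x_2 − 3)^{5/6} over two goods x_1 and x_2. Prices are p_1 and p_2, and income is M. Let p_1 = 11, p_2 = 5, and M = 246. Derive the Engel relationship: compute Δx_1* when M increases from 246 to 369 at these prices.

Δx_1* = 1.8636

Let x_1' = x_1−12, x_2' = x_2−3. MRS = (1/5)·x_2'/x_1' = p_1/p_2.
After buying the subsistence bundle (12, 3), a share 1/6 of the remaining income goes to x_1: x_1* = 12 + 1/6·(M − 12p_1 − 3p_2)/p_1.
Discretionary income = 246 − 12·11 − 3·5 = 99; x_1* = 12 + 1/6·99/11 = 13.5.
At M' = 369: x_1* = 15.3636. Change: 15.3636 − 13.5 = 1.8636.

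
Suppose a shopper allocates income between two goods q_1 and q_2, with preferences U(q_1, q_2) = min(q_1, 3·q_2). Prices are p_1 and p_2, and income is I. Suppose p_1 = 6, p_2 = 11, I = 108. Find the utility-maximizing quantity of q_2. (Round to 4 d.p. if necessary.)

q_2* = 3.7241

Demand: q_1*(p_1,p_2,I) = 3·I/(3·p_1 + p_2), q_2* = I/(3·p_1 + p_2).
Here 3·6 + 11 = 29, giving q_2* = 3.7241.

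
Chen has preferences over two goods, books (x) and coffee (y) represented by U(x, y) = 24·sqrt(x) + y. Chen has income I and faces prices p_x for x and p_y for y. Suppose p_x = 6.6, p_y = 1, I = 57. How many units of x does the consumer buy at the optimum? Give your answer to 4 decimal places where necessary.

x* = 3.3058

Set MRS = p_x/p_y: 12·x^(−1/2) = p_x/p_y.
Thus x* = (12·p_y/p_x)² — independent of I — with the rest of income spent on y.
Plugging in: x* = (12·1/6.6)² = 3.3058.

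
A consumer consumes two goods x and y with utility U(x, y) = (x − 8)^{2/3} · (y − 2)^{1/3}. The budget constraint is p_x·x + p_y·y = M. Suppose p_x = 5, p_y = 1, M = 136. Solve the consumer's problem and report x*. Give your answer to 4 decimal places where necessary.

Let x' = x−8, y' = y−2. MRS = 2·y'/x' = p_x/p_y.
After buying the subsistence bundle (8, 2), a share 2/3 of the remaining income goes to x: x* = 8 + 2/3·(M − 8p_x − 2p_y)/p_x.
Discretionary income = 136 − 8·5 − 2·1 = 94; x* = 8 + 2/3·94/5 = 20.5333.

x* = 20.5333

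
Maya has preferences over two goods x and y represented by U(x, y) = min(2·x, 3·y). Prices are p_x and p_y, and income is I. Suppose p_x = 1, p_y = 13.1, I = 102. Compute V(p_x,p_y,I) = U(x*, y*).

With perfect complements, no substitution: consume in ratio x:y = 3:2.
Budget: p_x·x + p_y·(2/3)·x = I, so (3·p_x + 2·p_y)·x = 3·I.
Demand: x*(p_x,p_y,I) = 3·I/(3·p_x + 2·p_y), y* = 2·I/(3·p_x + 2·p_y).
Here 3·1 + 2·13.1 = 29.2, giving x* = 10.4795 and y* = 6.9863.
Utility at the optimum: U(10.4795, 6.9863) = 20.9589.

V = 20.9589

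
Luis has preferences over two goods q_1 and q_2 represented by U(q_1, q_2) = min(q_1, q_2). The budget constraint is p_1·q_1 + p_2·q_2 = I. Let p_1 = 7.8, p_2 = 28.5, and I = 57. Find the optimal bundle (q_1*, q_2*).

With perfect complements, no substitution: consume in ratio q_1:q_2 = 1:1.
Budget: p_1·q_1 + p_2·q_1 = I, so (p_1 + p_2)·q_1 = I.
Demand: q_1*(p_1,p_2,I) = I/(p_1 + p_2), q_2* = I/(p_1 + p_2).
Here 7.8 + 28.5 = 36.3, giving q_1* = 1.5702 and q_2* = 1.5702.

q_1* = 1.5702, q_2* = 1.5702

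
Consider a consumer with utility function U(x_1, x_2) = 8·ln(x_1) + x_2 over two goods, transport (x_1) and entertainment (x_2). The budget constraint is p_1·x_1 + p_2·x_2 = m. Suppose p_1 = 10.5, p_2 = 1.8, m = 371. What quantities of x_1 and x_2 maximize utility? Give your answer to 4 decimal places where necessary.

Set MRS = p_1/p_2: (8/x_1)/1 = p_1/p_2.
So x_1*(p_1,p_2) = 8·p_2/p_1, independent of income; and x_2* = (m − 8·p_2)/p_2.
At the given prices: x_1* = 8·1.8/10.5 = 1.3714, and x_2* = 198.1111.

x_1* = 1.3714, x_2* = 198.1111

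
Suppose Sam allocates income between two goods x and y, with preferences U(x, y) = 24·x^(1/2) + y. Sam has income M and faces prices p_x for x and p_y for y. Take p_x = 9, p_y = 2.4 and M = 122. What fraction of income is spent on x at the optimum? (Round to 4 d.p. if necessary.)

Plugging in: x* = (12·2.4/9)² = 10.24, y* = 12.4333.
Expenditure on x: 9·10.24 = 92.16; share = 0.7554.

share on x = 0.7554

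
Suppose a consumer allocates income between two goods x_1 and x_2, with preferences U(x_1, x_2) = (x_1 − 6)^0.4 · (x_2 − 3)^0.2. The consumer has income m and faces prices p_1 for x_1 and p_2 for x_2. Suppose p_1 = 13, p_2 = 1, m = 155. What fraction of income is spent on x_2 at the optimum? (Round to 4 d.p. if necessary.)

share on x_2 = 0.1785

MRS = 2·(x_2−3)/(x_1−6). Tangency with p_1/p_2 gives x_2−3 = (1/2)·(p_1/p_2)·(x_1−6).
Substituting into the budget: x_1* = 6 + 2/3·(m − 6·p_1 − 3·p_2)/p_1, and x_2* = 3 + 1/3·(…)/p_2.
Discretionary income = 155 − 6·13 − 3·1 = 74; x_1* = 6 + 2/3·74/13 = 9.7949; x_2* = 3 + 1/3·74/1 = 27.6667.
Expenditure on x_2: 1·27.6667 = 27.6667; share = 0.1785.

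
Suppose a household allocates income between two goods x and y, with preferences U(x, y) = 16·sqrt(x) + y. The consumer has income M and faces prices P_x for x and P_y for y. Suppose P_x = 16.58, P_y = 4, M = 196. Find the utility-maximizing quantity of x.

x* = 3.725

MU_x = 8/√x, MU_y = 1. Tangency: 8/√x = P_x/P_y.
Thus x* = (8·P_y/P_x)² — independent of M — with the rest of income spent on y.
Plugging in: x* = (8·4/16.58)² = 3.725.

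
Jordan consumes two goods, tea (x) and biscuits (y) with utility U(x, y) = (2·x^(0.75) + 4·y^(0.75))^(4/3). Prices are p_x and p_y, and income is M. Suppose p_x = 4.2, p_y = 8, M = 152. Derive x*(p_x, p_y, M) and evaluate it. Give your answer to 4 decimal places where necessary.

MU_x ∝ 2·x^(-0.25), MU_y ∝ 4·y^(-0.25), so MRS = (1/2)·(y/x)^(0.25) = p_x/p_y.
Hence y/x = (2·p_x/p_y)^(1/(0.25)), i.e. raised to the 4 power.
With the ratio pinned down, the budget gives x* = M/(p_x + p_y·(y/x)) and y* = (y/x)·x*.
Numerically y/x = 1.215506, so x* = 152/(4.2 + 8·1.215506) = 10.9164.

x* = 10.9164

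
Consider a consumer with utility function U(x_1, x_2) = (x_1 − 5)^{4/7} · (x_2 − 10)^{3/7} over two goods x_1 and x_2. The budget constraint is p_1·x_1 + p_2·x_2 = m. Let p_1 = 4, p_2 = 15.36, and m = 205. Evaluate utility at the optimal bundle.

V = 2.2277

This is Cobb-Douglas in (x_1−5, x_2−10): tangency gives 4/7·p_2·(x_2−10) = 3/7·p_1·(x_1−5).
Substituting into the budget: x_1* = 5 + 4/7·(m − 5·p_1 − 10·p_2)/p_1, and x_2* = 10 + 3/7·(…)/p_2.
Discretionary income = 205 − 5·4 − 10·15.36 = 31.4; x_1* = 5 + 4/7·31.4/4 = 9.4857; x_2* = 10 + 3/7·31.4/15.36 = 10.8761.
Utility at the optimum: U(9.4857, 10.8761) = 2.2277.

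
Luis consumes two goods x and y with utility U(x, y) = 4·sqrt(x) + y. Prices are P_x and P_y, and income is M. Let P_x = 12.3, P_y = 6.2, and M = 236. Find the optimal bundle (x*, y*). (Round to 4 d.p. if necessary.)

x* = 1.0163, y* = 36.0483

Utility is quasi-linear in y; the FOC for x is 2/√x = P_x/P_y.
Thus x* = (2·P_y/P_x)² — independent of M — with the rest of income spent on y.
Plugging in: x* = (2·6.2/12.3)² = 1.0163, y* = 36.0483.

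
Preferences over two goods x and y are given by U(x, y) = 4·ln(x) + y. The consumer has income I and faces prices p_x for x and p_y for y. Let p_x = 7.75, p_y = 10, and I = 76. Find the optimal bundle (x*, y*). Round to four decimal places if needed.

x* = 5.1613, y* = 3.6

So x*(p_x,p_y) = 4·p_y/p_x, independent of income; and y* = (I − 4·p_y)/p_y.
At the given prices: x* = 4·10/7.75 = 5.1613, and y* = 3.6.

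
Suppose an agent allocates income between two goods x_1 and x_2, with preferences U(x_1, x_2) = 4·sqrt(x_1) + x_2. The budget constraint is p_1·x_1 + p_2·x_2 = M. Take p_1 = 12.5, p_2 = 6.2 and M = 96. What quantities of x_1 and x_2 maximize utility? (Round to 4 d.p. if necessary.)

Utility is quasi-linear in x_2; the FOC for x_1 is 2/√x_1 = p_1/p_2.
Solve: √x_1 = 2·p_2/p_1, so x_1*(p_1,p_2) = (2·p_2/p_1)², and x_2* = (M − p_1·x_1*)/p_2.
Plugging in: x_1* = (2·6.2/12.5)² = 0.9841, x_2* = 13.4999.

x_1* = 0.9841, x_2* = 13.4999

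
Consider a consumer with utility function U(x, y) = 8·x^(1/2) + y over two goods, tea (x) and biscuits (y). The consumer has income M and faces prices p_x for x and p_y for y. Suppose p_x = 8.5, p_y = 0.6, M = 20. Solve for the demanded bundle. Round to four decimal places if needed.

x* = 0.0797, y* = 32.2039

Solve: √x = 4·p_y/p_x, so x*(p_x,p_y) = (4·p_y/p_x)², and y* = (M − p_x·x*)/p_y.
Plugging in: x* = (4·0.6/8.5)² = 0.0797, y* = 32.2039.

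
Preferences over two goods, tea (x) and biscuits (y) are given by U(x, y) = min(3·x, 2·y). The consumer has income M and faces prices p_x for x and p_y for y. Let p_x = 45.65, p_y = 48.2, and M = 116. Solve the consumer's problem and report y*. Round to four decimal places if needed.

y* = 1.4752

Leontief preferences: the optimum is at the kink where x/2 = y/3, i.e. y = (3/2)·x.
Budget: p_x·x + p_y·(3/2)·x = M, so (2·p_x + 3·p_y)·x = 2·M.
Demand: x*(p_x,p_y,M) = 2·M/(2·p_x + 3·p_y), y* = 3·M/(2·p_x + 3·p_y).
Here 2·45.65 + 3·48.2 = 235.9, giving y* = 1.4752.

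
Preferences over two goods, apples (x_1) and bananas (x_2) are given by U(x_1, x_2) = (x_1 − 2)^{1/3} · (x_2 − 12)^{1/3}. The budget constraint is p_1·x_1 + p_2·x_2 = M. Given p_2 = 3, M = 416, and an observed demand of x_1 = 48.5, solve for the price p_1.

MRS = (x_2−12)/(x_1−2). Tangency with p_1/p_2 gives x_2−12 = (p_1/p_2)·(x_1−2).
After buying the subsistence bundle (2, 12), a share 0.5 of the remaining income goes to x_1: x_1* = 2 + 0.5·(M − 2p_1 − 12p_2)/p_1.
Set x_1* = 48.5 in the demand function and solve for p_1: p_1 = 4.

p_1 = 4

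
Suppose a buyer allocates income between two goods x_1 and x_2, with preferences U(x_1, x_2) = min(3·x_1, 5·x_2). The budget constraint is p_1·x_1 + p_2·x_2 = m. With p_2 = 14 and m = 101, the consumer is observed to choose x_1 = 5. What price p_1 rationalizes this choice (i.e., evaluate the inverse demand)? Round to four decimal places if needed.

p_1 = 11.8

Leontief preferences: the optimum is at the kink where x_1/5 = x_2/3, i.e. x_2 = (3/5)·x_1.
Budget: p_1·x_1 + p_2·(3/5)·x_1 = m, so (5·p_1 + 3·p_2)·x_1 = 5·m.
Demand: x_1*(p_1,p_2,m) = 5·m/(5·p_1 + 3·p_2), x_2* = 3·m/(5·p_1 + 3·p_2).
Set x_1* = 5 in the demand function and solve for p_1: p_1 = 11.8.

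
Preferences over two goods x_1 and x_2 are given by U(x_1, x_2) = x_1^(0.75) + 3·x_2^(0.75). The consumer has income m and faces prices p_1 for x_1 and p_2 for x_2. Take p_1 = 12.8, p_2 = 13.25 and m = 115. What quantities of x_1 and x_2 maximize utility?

x_1* = 0.1214, x_2* = 8.562

MU_x_1 ∝ x_1^(-0.25), MU_x_2 ∝ 3·x_2^(-0.25), so MRS = (1/3)·(x_2/x_1)^(0.25) = p_1/p_2.
Solve for the ratio: x_2/x_1 = [3·p_1/p_2]^(4).
With the ratio pinned down, the budget gives x_1* = m/(p_1 + p_2·(x_2/x_1)) and x_2* = (x_2/x_1)·x_1*.
Numerically x_2/x_1 = 70.544212, so x_1* = 115/(12.8 + 13.25·70.544212) = 0.1214 and x_2* = 70.544212·0.1214 = 8.562.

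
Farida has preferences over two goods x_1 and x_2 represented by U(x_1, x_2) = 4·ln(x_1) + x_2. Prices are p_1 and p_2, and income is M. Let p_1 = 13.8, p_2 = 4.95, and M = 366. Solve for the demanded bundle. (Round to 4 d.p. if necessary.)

x_1* = 1.4348, x_2* = 69.9394

Set MRS = p_1/p_2: (4/x_1)/1 = p_1/p_2.
So x_1*(p_1,p_2) = 4·p_2/p_1, independent of income; and x_2* = (M − 4·p_2)/p_2.
At the given prices: x_1* = 4·4.95/13.8 = 1.4348, and x_2* = 69.9394.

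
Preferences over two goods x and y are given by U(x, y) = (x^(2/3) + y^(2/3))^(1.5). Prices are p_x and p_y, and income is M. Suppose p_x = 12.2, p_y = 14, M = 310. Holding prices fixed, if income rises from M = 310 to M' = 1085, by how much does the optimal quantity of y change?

MU_x ∝ x^(-1/3), MU_y ∝ y^(-1/3), so MRS = (y/x)^(1/3) = p_x/p_y.
Hence y/x = (p_x/p_y)^(1/(1/3)), i.e. raised to the 3 power.
With the ratio pinned down, the budget gives x* = M/(p_x + p_y·(y/x)) and y* = (y/x)·x*.
Numerically y/x = 0.661752, so x* = 310/(12.2 + 14·0.661752) = 14.4424 and y* = 0.661752·14.4424 = 9.5573.
At M' = 1085: y* = 33.4506. Change: 33.4506 − 9.5573 = 23.8933.

Δy* = 23.8933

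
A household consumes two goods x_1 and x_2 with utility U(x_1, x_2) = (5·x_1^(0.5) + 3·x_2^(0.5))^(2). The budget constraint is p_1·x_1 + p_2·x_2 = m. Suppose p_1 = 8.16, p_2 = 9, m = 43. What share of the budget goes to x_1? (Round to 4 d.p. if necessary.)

MU_x_1 ∝ 5·x_1^(-0.5), MU_x_2 ∝ 3·x_2^(-0.5), so MRS = (5/3)·(x_2/x_1)^(0.5) = p_1/p_2.
Hence x_2/x_1 = ((3/5)·p_1/p_2)^(1/(0.5)), i.e. raised to the 2 power.
With the ratio pinned down, the budget gives x_1* = m/(p_1 + p_2·(x_2/x_1)) and x_2* = (x_2/x_1)·x_1*.
Numerically x_2/x_1 = 0.295936, so x_1* = 43/(8.16 + 9·0.295936) = 3.9729 and x_2* = 0.295936·3.9729 = 1.1757.
Expenditure on x_1: 8.16·3.9729 = 32.4186; share = 0.7539.

share on x_1 = 0.7539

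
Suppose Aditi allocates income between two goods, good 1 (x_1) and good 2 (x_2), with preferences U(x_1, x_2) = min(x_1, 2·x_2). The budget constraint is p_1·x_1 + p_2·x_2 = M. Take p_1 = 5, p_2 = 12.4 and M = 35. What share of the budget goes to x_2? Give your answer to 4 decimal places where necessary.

Demand: x_1*(p_1,p_2,M) = 2·M/(2·p_1 + p_2), x_2* = M/(2·p_1 + p_2).
Here 2·5 + 12.4 = 22.4, giving x_1* = 3.125 and x_2* = 1.5625.
Expenditure on x_2: 12.4·1.5625 = 19.375; share = 0.5536.

share on x_2 = 0.5536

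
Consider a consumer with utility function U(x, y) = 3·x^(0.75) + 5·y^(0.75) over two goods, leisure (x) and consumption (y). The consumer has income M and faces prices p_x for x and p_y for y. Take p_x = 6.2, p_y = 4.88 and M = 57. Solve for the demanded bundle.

x* = 0.5465, y* = 10.9861

MRS = MU_x/MU_y = (3/5)·(y/x)^(0.25). Set equal to p_x/p_y.
Hence y/x = ((5/3)·p_x/p_y)^(1/(0.25)), i.e. raised to the 4 power.
Substitute y = (y/x)·x into the budget: x* = M/(p_x + p_y·(y/x)).
Numerically y/x = 20.104, so x* = 57/(6.2 + 4.88·20.104) = 0.5465 and y* = 20.104·0.5465 = 10.9861.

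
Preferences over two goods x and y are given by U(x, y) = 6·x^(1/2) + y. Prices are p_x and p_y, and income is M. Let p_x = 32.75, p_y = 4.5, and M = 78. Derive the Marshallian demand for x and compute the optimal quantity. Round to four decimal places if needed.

x* = 0.1699

Solve: √x = 3·p_y/p_x, so x*(p_x,p_y) = (3·p_y/p_x)², and y* = (M − p_x·x*)/p_y.
Plugging in: x* = (3·4.5/32.75)² = 0.1699.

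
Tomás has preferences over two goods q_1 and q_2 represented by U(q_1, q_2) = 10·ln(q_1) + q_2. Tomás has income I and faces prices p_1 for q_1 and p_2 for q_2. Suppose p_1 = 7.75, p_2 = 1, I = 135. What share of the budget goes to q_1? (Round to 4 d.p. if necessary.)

MU_q_1 = 10/q_1, MU_q_2 = 1. Tangency: 10/q_1 = p_1/p_2.
So q_1*(p_1,p_2) = 10·p_2/p_1, independent of income; and q_2* = (I − 10·p_2)/p_2.
At the given prices: q_1* = 10·1/7.75 = 1.2903, and q_2* = 125.
Expenditure on q_1: 7.75·1.2903 = 10; share = 0.0741.

share on q_1 = 0.0741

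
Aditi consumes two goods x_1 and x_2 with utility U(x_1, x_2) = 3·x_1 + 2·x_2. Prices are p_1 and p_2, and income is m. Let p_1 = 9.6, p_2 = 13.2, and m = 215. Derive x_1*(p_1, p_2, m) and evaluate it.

x_1* = 22.3958

Numerically: x_1* = 22.3958, x_2* = 0.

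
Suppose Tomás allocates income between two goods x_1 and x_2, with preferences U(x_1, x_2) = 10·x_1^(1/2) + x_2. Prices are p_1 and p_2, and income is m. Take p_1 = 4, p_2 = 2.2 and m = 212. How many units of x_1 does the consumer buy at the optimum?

x_1* = 7.5625

Set MRS = p_1/p_2: 5·x_1^(−1/2) = p_1/p_2.
Solve: √x_1 = 5·p_2/p_1, so x_1*(p_1,p_2) = (5·p_2/p_1)², and x_2* = (m − p_1·x_1*)/p_2.
Plugging in: x_1* = (5·2.2/4)² = 7.5625.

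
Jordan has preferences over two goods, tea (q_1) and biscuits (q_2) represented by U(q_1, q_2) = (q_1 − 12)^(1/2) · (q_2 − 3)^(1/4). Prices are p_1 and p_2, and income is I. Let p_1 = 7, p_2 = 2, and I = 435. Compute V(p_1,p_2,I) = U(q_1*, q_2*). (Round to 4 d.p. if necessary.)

Let q_1' = q_1−12, q_2' = q_2−3. MRS = 2·q_2'/q_1' = p_1/p_2.
After buying the subsistence bundle (12, 3), a share 2/3 of the remaining income goes to q_1: q_1* = 12 + 2/3·(I − 12p_1 − 3p_2)/p_1.
Discretionary income = 435 − 12·7 − 3·2 = 345; q_1* = 12 + 2/3·345/7 = 44.8571; q_2* = 3 + 1/3·345/2 = 60.5.
Utility at the optimum: U(44.8571, 60.5) = 15.7845.

V = 15.7845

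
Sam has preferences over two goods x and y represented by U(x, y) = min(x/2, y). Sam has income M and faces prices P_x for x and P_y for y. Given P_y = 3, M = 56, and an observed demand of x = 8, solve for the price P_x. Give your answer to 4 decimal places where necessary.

P_x = 5.5

With perfect complements, no substitution: consume in ratio x:y = 2:1.
Budget: P_x·x + P_y·(1/2)·x = M, so (2·P_x + P_y)·x = 2·M.
Demand: x*(P_x,P_y,M) = 2·M/(2·P_x + P_y), y* = M/(2·P_x + P_y).
Set x* = 8 in the demand function and solve for P_x: P_x = 5.5.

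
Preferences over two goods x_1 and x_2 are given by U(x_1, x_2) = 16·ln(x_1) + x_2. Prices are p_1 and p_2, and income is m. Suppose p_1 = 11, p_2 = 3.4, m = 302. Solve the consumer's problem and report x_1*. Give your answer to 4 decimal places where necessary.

x_1* = 4.9455

MU_x_1 = 16/x_1, MU_x_2 = 1. Tangency: 16/x_1 = p_1/p_2.
So x_1*(p_1,p_2) = 16·p_2/p_1, independent of income; and x_2* = (m − 16·p_2)/p_2.
At the given prices: x_1* = 16·3.4/11 = 4.9455.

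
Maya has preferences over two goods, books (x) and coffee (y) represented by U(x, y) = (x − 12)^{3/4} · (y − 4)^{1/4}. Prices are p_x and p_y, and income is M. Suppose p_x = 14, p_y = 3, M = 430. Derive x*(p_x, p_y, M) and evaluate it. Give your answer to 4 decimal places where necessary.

x* = 25.3929

This is Cobb-Douglas in (x−12, y−4): tangency gives 0.75·p_y·(y−4) = 0.25·p_x·(x−12).
After buying the subsistence bundle (12, 4), a share 0.75 of the remaining income goes to x: x* = 12 + 0.75·(M − 12p_x − 4p_y)/p_x.
Discretionary income = 430 − 12·14 − 4·3 = 250; x* = 12 + 0.75·250/14 = 25.3929.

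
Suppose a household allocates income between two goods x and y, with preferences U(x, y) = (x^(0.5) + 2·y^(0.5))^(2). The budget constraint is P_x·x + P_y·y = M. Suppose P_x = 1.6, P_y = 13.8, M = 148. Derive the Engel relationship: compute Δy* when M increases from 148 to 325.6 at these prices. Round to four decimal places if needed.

Δy* = 4.0775

MRS = MU_x/MU_y = (1/2)·(y/x)^(0.5). Set equal to P_x/P_y.
Solve for the ratio: y/x = [2·P_x/P_y]^(2).
Substitute y = (y/x)·x into the budget: x* = M/(P_x + P_y·(y/x)).
Numerically y/x = 0.05377, so x* = 148/(1.6 + 13.8·0.05377) = 63.1931 and y* = 0.05377·63.1931 = 3.3979.
At M' = 325.6: y* = 7.4754. Change: 7.4754 − 3.3979 = 4.0775.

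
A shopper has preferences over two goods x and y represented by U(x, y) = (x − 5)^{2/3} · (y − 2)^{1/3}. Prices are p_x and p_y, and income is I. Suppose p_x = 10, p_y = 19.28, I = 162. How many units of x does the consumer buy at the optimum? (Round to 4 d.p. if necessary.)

This is Cobb-Douglas in (x−5, y−2): tangency gives 2/3·p_y·(y−2) = 1/3·p_x·(x−5).
Substituting into the budget: x* = 5 + 2/3·(I − 5·p_x − 2·p_y)/p_x, and y* = 2 + 1/3·(…)/p_y.
Discretionary income = 162 − 5·10 − 2·19.28 = 73.44; x* = 5 + 2/3·73.44/10 = 9.896.

x* = 9.896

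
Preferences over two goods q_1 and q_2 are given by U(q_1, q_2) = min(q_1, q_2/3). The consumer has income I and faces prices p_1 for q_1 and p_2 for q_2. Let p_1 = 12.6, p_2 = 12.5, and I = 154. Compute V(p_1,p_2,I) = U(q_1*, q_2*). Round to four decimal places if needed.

V = 3.0739

Demand: q_1*(p_1,p_2,I) = I/(p_1 + 3·p_2), q_2* = 3·I/(p_1 + 3·p_2).
Here 12.6 + 3·12.5 = 50.1, giving q_1* = 3.0739 and q_2* = 9.2216.
Utility at the optimum: U(3.0739, 9.2216) = 3.0739.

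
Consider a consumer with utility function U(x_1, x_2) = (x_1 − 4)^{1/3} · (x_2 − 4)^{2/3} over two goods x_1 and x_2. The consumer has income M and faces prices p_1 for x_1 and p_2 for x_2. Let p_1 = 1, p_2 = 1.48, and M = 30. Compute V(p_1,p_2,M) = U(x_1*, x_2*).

V = 8.1813

MRS = (1/2)·(x_2−4)/(x_1−4). Tangency with p_1/p_2 gives x_2−4 = 2·(p_1/p_2)·(x_1−4).
After buying the subsistence bundle (4, 4), a share 1/3 of the remaining income goes to x_1: x_1* = 4 + 1/3·(M − 4p_1 − 4p_2)/p_1.
Discretionary income = 30 − 4·1 − 4·1.48 = 20.08; x_1* = 4 + 1/3·20.08/1 = 10.6933; x_2* = 4 + 2/3·20.08/1.48 = 13.045.
Utility at the optimum: U(10.6933, 13.045) = 8.1813.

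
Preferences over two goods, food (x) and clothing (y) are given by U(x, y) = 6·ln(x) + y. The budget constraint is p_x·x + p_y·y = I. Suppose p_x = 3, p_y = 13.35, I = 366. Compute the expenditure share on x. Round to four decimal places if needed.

share on x = 0.2189

Set MRS = p_x/p_y: (6/x)/1 = p_x/p_y.
So x*(p_x,p_y) = 6·p_y/p_x, independent of income; and y* = (I − 6·p_y)/p_y.
At the given prices: x* = 6·13.35/3 = 26.7, and y* = 21.4157.
Expenditure on x: 3·26.7 = 80.1; share = 0.2189.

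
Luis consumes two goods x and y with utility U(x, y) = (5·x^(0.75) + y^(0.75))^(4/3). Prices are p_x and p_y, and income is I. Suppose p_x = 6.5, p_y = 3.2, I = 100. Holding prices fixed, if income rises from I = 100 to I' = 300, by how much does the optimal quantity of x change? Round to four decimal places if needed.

From the CES first-order condition, 5·(y/x)^(0.25) = p_x/p_y.
Solve for the ratio: y/x = [(1/5)·p_x/p_y]^(4).
Substitute y = (y/x)·x into the budget: x* = I/(p_x + p_y·(y/x)).
Numerically y/x = 0.027238, so x* = 100/(6.5 + 3.2·0.027238) = 15.181.
At I' = 300: x* = 45.5431. Change: 45.5431 − 15.181 = 30.3621.

Δx* = 30.3621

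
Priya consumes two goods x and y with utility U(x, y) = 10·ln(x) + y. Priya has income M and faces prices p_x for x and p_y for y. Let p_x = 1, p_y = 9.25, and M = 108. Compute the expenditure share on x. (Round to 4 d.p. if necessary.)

share on x = 0.8565

MU_x = 10/x, MU_y = 1. Tangency: 10/x = p_x/p_y.
So x*(p_x,p_y) = 10·p_y/p_x, independent of income; and y* = (M − 10·p_y)/p_y.
At the given prices: x* = 10·9.25/1 = 92.5, and y* = 1.6757.
Expenditure on x: 1·92.5 = 92.5; share = 0.8565.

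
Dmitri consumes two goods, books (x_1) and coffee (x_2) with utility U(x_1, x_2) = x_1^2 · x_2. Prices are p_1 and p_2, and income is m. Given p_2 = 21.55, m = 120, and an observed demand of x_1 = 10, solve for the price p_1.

The MRS is 2·x_2/x_1. Set MRS = p_1/p_2.
Rearranging, p_2·x_2 = (1/2)·p_1·x_1. Substituting into the budget gives p_1·x_1·(1 + (1/2)) = m.
Demand: x_1*(p_1,p_2,m) = 2/3·m/p_1 and x_2* = 1/3·m/p_2.
Set x_1* = 10 in the demand function and solve for p_1: p_1 = 8.

p_1 = 8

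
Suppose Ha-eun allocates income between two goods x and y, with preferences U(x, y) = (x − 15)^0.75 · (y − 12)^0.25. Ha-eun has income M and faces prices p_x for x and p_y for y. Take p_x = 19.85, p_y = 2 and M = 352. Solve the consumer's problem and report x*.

x* = 16.1429

MRS = 3·(y−12)/(x−15). Tangency with p_x/p_y gives y−12 = (1/3)·(p_x/p_y)·(x−15).
After buying the subsistence bundle (15, 12), a share 0.75 of the remaining income goes to x: x* = 15 + 0.75·(M − 15p_x − 12p_y)/p_x.
Discretionary income = 352 − 15·19.85 − 12·2 = 30.25; x* = 15 + 0.75·30.25/19.85 = 16.1429.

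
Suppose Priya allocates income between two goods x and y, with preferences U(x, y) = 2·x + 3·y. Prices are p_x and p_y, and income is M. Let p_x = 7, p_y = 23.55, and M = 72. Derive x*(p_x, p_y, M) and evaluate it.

x* = 10.2857

x gives more utility per dollar, so spend all income on x: x* = M/p_x, y* = 0.
Numerically: x* = 10.2857, y* = 0.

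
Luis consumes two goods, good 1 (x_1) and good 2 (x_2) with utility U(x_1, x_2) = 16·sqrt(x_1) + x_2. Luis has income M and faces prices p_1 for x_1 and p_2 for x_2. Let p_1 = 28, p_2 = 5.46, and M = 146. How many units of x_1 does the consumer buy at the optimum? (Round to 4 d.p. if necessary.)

Plugging in: x_1* = (8·5.46/28)² = 2.4336.

x_1* = 2.4336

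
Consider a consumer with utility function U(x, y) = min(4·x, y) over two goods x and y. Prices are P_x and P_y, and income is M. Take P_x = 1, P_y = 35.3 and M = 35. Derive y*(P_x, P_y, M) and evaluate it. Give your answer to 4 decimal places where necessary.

y* = 0.9845

Leontief preferences: the optimum is at the kink where x/1 = y/4, i.e. y = 4·x.
Budget: P_x·x + P_y·4·x = M, so (P_x + 4·P_y)·x = M.
Demand: x*(P_x,P_y,M) = M/(P_x + 4·P_y), y* = 4·M/(P_x + 4·P_y).
Here 1 + 4·35.3 = 142.2, giving y* = 0.9845.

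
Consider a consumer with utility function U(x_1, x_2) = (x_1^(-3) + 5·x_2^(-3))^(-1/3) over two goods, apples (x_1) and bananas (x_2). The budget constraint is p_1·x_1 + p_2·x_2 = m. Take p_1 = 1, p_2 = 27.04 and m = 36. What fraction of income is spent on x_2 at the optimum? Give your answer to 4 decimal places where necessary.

share on x_2 = 0.9466

MRS = MU_x_1/MU_x_2 = (1/5)·(x_2/x_1)^(4). Set equal to p_1/p_2.
Solve for the ratio: x_2/x_1 = [5·p_1/p_2]^(0.25).
Substitute x_2 = (x_2/x_1)·x_1 into the budget: x_1* = m/(p_1 + p_2·(x_2/x_1)).
Numerically x_2/x_1 = 0.655754, so x_1* = 36/(1 + 27.04·0.655754) = 1.9219 and x_2* = 0.655754·1.9219 = 1.2603.
Expenditure on x_2: 27.04·1.2603 = 34.0781; share = 0.9466.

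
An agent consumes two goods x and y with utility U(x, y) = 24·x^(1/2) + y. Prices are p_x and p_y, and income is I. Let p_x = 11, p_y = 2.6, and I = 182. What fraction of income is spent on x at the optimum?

share on x = 0.4862

Set MRS = p_x/p_y: 12·x^(−1/2) = p_x/p_y.
Solve: √x = 12·p_y/p_x, so x*(p_x,p_y) = (12·p_y/p_x)², and y* = (I − p_x·x*)/p_y.
Plugging in: x* = (12·2.6/11)² = 8.045, y* = 35.9636.
Expenditure on x: 11·8.045 = 88.4945; share = 0.4862.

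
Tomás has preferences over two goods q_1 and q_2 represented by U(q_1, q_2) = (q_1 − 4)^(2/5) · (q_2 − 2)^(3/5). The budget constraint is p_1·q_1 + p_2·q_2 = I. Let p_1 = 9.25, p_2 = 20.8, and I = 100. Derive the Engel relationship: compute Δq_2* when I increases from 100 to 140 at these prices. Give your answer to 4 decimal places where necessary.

Δq_2* = 1.1538

After buying the subsistence bundle (4, 2), a share 0.4 of the remaining income goes to q_1: q_1* = 4 + 0.4·(I − 4p_1 − 2p_2)/p_1.
Discretionary income = 100 − 4·9.25 − 2·20.8 = 21.4; q_2* = 2 + 0.6·21.4/20.8 = 2.6173.
At I' = 140: q_2* = 3.7712. Change: 3.7712 − 2.6173 = 1.1538.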